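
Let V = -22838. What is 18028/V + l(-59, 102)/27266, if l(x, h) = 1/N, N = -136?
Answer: -33425509883/42343661744 ≈ -0.78939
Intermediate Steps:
l(x, h) = -1/136 (l(x, h) = 1/(-136) = -1/136)
18028/V + l(-59, 102)/27266 = 18028/(-22838) - 1/136/27266 = 18028*(-1/22838) - 1/136*1/27266 = -9014/11419 - 1/3708176 = -33425509883/42343661744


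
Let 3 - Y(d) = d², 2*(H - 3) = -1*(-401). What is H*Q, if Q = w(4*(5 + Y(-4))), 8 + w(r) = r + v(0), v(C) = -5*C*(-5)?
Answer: -8140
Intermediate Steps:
H = 407/2 (H = 3 + (-1*(-401))/2 = 3 + (½)*401 = 3 + 401/2 = 407/2 ≈ 203.50)
v(C) = 25*C
Y(d) = 3 - d²
w(r) = -8 + r (w(r) = -8 + (r + 25*0) = -8 + (r + 0) = -8 + r)
Q = -40 (Q = -8 + 4*(5 + (3 - 1*(-4)²)) = -8 + 4*(5 + (3 - 1*16)) = -8 + 4*(5 + (3 - 16)) = -8 + 4*(5 - 13) = -8 + 4*(-8) = -8 - 32 = -40)
H*Q = (407/2)*(-40) = -8140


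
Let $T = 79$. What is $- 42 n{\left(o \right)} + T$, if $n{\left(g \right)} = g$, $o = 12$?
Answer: $-425$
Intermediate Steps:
$- 42 n{\left(o \right)} + T = \left(-42\right) 12 + 79 = -504 + 79 = -425$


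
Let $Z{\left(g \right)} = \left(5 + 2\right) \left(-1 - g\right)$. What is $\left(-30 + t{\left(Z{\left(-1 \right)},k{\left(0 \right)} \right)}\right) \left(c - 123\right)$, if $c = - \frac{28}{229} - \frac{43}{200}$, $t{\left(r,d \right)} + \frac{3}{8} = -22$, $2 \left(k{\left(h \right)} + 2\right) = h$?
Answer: $\frac{2366866893}{366400} \approx 6459.8$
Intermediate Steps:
$k{\left(h \right)} = -2 + \frac{h}{2}$
$Z{\left(g \right)} = -7 - 7 g$ ($Z{\left(g \right)} = 7 \left(-1 - g\right) = -7 - 7 g$)
$t{\left(r,d \right)} = - \frac{179}{8}$ ($t{\left(r,d \right)} = - \frac{3}{8} - 22 = - \frac{179}{8}$)
$c = - \frac{15447}{45800}$ ($c = \left(-28\right) \frac{1}{229} - \frac{43}{200} = - \frac{28}{229} - \frac{43}{200} = - \frac{15447}{45800} \approx -0.33727$)
$\left(-30 + t{\left(Z{\left(-1 \right)},k{\left(0 \right)} \right)}\right) \left(c - 123\right) = \left(-30 - \frac{179}{8}\right) \left(- \frac{15447}{45800} - 123\right) = \left(- \frac{419}{8}\right) \left(- \frac{5648847}{45800}\right) = \frac{2366866893}{366400}$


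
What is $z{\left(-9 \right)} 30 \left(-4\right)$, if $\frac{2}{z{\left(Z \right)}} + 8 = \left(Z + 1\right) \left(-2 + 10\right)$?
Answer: $\frac{10}{3} \approx 3.3333$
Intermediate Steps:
$z{\left(Z \right)} = \frac{1}{4 Z}$ ($z{\left(Z \right)} = \frac{2}{-8 + \left(Z + 1\right) \left(-2 + 10\right)} = \frac{2}{-8 + \left(1 + Z\right) 8} = \frac{2}{-8 + \left(8 + 8 Z\right)} = \frac{2}{8 Z} = 2 \frac{1}{8 Z} = \frac{1}{4 Z}$)
$z{\left(-9 \right)} 30 \left(-4\right) = \frac{1}{4 \left(-9\right)} 30 \left(-4\right) = \frac{1}{4} \left(- \frac{1}{9}\right) \left(-120\right) = \left(- \frac{1}{36}\right) \left(-120\right) = \frac{10}{3}$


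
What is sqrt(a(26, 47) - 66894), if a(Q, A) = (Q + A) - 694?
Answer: I*sqrt(67515) ≈ 259.84*I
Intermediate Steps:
a(Q, A) = -694 + A + Q (a(Q, A) = (A + Q) - 694 = -694 + A + Q)
sqrt(a(26, 47) - 66894) = sqrt((-694 + 47 + 26) - 66894) = sqrt(-621 - 66894) = sqrt(-67515) = I*sqrt(67515)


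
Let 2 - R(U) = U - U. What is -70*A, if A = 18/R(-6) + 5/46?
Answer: -14665/23 ≈ -637.61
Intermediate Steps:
R(U) = 2 (R(U) = 2 - (U - U) = 2 - 1*0 = 2 + 0 = 2)
A = 419/46 (A = 18/2 + 5/46 = 18*(1/2) + 5*(1/46) = 9 + 5/46 = 419/46 ≈ 9.1087)
-70*A = -70*419/46 = -14665/23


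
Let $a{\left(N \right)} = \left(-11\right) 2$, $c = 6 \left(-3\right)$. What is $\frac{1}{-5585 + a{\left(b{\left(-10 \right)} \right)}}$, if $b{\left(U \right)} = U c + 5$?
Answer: $- \frac{1}{5607} \approx -0.00017835$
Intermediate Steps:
$c = -18$
$b{\left(U \right)} = 5 - 18 U$ ($b{\left(U \right)} = U \left(-18\right) + 5 = - 18 U + 5 = 5 - 18 U$)
$a{\left(N \right)} = -22$
$\frac{1}{-5585 + a{\left(b{\left(-10 \right)} \right)}} = \frac{1}{-5585 - 22} = \frac{1}{-5607} = - \frac{1}{5607}$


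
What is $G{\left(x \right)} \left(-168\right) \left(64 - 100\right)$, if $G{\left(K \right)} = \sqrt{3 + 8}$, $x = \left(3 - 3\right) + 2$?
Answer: $6048 \sqrt{11} \approx 20059.0$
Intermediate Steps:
$x = 2$ ($x = 0 + 2 = 2$)
$G{\left(K \right)} = \sqrt{11}$
$G{\left(x \right)} \left(-168\right) \left(64 - 100\right) = \sqrt{11} \left(-168\right) \left(64 - 100\right) = - 168 \sqrt{11} \left(64 - 100\right) = - 168 \sqrt{11} \left(-36\right) = 6048 \sqrt{11}$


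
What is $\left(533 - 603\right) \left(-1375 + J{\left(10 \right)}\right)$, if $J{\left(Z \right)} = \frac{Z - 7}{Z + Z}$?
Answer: $\frac{192479}{2} \approx 96240.0$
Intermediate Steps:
$J{\left(Z \right)} = \frac{-7 + Z}{2 Z}$
$\left(533 - 603\right) \left(-1375 + J{\left(10 \right)}\right) = \left(533 - 603\right) \left(-1375 + \frac{-7 + 10}{2 \cdot 10}\right) = - 70 \left(-1375 + \frac{1}{2} \cdot \frac{1}{10} \cdot 3\right) = - 70 \left(-1375 + \frac{3}{20}\right) = \left(-70\right) \left(- \frac{27497}{20}\right) = \frac{192479}{2}$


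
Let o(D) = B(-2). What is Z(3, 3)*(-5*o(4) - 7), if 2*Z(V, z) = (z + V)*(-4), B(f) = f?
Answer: -36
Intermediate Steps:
o(D) = -2
Z(V, z) = -2*V - 2*z (Z(V, z) = ((z + V)*(-4))/2 = ((V + z)*(-4))/2 = (-4*V - 4*z)/2 = -2*V - 2*z)
Z(3, 3)*(-5*o(4) - 7) = (-2*3 - 2*3)*(-5*(-2) - 7) = (-6 - 6)*(10 - 7) = -12*3 = -36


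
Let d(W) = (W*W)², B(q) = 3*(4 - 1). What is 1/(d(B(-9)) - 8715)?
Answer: -1/2154 ≈ -0.00046425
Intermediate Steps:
B(q) = 9 (B(q) = 3*3 = 9)
d(W) = W⁴ (d(W) = (W²)² = W⁴)
1/(d(B(-9)) - 8715) = 1/(9⁴ - 8715) = 1/(6561 - 8715) = 1/(-2154) = -1/2154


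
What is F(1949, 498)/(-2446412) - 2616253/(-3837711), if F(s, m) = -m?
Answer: 3201171957157/4694311121466 ≈ 0.68193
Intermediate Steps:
F(1949, 498)/(-2446412) - 2616253/(-3837711) = -1*498/(-2446412) - 2616253/(-3837711) = -498*(-1/2446412) - 2616253*(-1/3837711) = 249/1223206 + 2616253/3837711 = 3201171957157/4694311121466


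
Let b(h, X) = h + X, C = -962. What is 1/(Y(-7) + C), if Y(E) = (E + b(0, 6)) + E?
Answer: -1/970 ≈ -0.0010309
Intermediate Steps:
b(h, X) = X + h
Y(E) = 6 + 2*E (Y(E) = (E + (6 + 0)) + E = (E + 6) + E = (6 + E) + E = 6 + 2*E)
1/(Y(-7) + C) = 1/((6 + 2*(-7)) - 962) = 1/((6 - 14) - 962) = 1/(-8 - 962) = 1/(-970) = -1/970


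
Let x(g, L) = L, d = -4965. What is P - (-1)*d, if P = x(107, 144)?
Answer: -4821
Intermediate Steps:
P = 144
P - (-1)*d = 144 - (-1)*(-4965) = 144 - 1*4965 = 144 - 4965 = -4821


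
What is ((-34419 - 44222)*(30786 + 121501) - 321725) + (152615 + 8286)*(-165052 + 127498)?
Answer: -18018799846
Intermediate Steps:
((-34419 - 44222)*(30786 + 121501) - 321725) + (152615 + 8286)*(-165052 + 127498) = (-78641*152287 - 321725) + 160901*(-37554) = (-11976001967 - 321725) - 6042476154 = -11976323692 - 6042476154 = -18018799846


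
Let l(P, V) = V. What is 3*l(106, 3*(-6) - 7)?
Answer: -75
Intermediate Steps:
3*l(106, 3*(-6) - 7) = 3*(3*(-6) - 7) = 3*(-18 - 7) = 3*(-25) = -75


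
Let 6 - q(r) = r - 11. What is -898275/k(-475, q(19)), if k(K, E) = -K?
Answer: -35931/19 ≈ -1891.1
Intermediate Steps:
q(r) = 17 - r (q(r) = 6 - (r - 11) = 6 - (-11 + r) = 6 + (11 - r) = 17 - r)
-898275/k(-475, q(19)) = -898275/((-1*(-475))) = -898275/475 = -898275*1/475 = -35931/19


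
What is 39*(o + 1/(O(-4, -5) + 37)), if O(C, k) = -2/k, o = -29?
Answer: -211302/187 ≈ -1130.0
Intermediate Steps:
39*(o + 1/(O(-4, -5) + 37)) = 39*(-29 + 1/(-2/(-5) + 37)) = 39*(-29 + 1/(-2*(-⅕) + 37)) = 39*(-29 + 1/(⅖ + 37)) = 39*(-29 + 1/(187/5)) = 39*(-29 + 5/187) = 39*(-5418/187) = -211302/187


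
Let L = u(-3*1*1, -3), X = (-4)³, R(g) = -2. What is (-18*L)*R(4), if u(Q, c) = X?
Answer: -2304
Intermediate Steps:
X = -64
u(Q, c) = -64
L = -64
(-18*L)*R(4) = -18*(-64)*(-2) = 1152*(-2) = -2304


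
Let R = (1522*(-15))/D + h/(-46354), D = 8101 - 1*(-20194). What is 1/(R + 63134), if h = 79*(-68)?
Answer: 131158643/8280479141054 ≈ 1.5839e-5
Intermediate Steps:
D = 28295 (D = 8101 + 20194 = 28295)
h = -5372
R = -90626108/131158643 (R = (1522*(-15))/28295 - 5372/(-46354) = -22830*1/28295 - 5372*(-1/46354) = -4566/5659 + 2686/23177 = -90626108/131158643 ≈ -0.69097)
1/(R + 63134) = 1/(-90626108/131158643 + 63134) = 1/(8280479141054/131158643) = 131158643/8280479141054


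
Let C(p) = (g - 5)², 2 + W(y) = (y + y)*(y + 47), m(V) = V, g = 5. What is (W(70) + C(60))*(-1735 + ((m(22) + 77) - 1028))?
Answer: -43630992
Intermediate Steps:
W(y) = -2 + 2*y*(47 + y) (W(y) = -2 + (y + y)*(y + 47) = -2 + (2*y)*(47 + y) = -2 + 2*y*(47 + y))
C(p) = 0 (C(p) = (5 - 5)² = 0² = 0)
(W(70) + C(60))*(-1735 + ((m(22) + 77) - 1028)) = ((-2 + 2*70² + 94*70) + 0)*(-1735 + ((22 + 77) - 1028)) = ((-2 + 2*4900 + 6580) + 0)*(-1735 + (99 - 1028)) = ((-2 + 9800 + 6580) + 0)*(-1735 - 929) = (16378 + 0)*(-2664) = 16378*(-2664) = -43630992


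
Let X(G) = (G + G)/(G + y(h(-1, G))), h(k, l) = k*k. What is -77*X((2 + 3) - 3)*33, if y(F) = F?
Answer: -3388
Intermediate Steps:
h(k, l) = k²
X(G) = 2*G/(1 + G) (X(G) = (G + G)/(G + (-1)²) = (2*G)/(G + 1) = (2*G)/(1 + G) = 2*G/(1 + G))
-77*X((2 + 3) - 3)*33 = -154*((2 + 3) - 3)/(1 + ((2 + 3) - 3))*33 = -154*(5 - 3)/(1 + (5 - 3))*33 = -154*2/(1 + 2)*33 = -154*2/3*33 = -77*4/3*33 = -308/3*33 = -3388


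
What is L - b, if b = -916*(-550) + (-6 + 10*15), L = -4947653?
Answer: -5451597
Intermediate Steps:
b = 503944 (b = 503800 + (-6 + 150) = 503800 + 144 = 503944)
L - b = -4947653 - 1*503944 = -4947653 - 503944 = -5451597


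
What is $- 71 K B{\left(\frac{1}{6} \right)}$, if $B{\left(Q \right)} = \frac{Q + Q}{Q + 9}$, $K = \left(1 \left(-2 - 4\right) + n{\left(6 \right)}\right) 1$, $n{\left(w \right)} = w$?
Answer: $0$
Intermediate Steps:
$K = 0$ ($K = \left(1 \left(-2 - 4\right) + 6\right) 1 = \left(1 \left(-6\right) + 6\right) 1 = \left(-6 + 6\right) 1 = 0 \cdot 1 = 0$)
$B{\left(Q \right)} = \frac{2 Q}{9 + Q}$
$- 71 K B{\left(\frac{1}{6} \right)} = \left(-71\right) 0 \frac{2}{6 \left(9 + \frac{1}{6}\right)} = 0 \cdot 2 \cdot \frac{1}{6} \frac{1}{9 + \frac{1}{6}} = 0 \cdot 2 \cdot \frac{1}{6} \frac{1}{\frac{55}{6}} = 0 \cdot 2 \cdot \frac{1}{6} \cdot \frac{6}{55} = 0 \cdot \frac{2}{55} = 0$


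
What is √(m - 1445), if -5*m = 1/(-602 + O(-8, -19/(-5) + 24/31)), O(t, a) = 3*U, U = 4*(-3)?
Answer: I*√14704461310/3190 ≈ 38.013*I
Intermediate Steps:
U = -12
O(t, a) = -36 (O(t, a) = 3*(-12) = -36)
m = 1/3190 (m = -1/(5*(-602 - 36)) = -⅕/(-638) = -⅕*(-1/638) = 1/3190 ≈ 0.00031348)
√(m - 1445) = √(1/3190 - 1445) = √(-4609549/3190) = I*√14704461310/3190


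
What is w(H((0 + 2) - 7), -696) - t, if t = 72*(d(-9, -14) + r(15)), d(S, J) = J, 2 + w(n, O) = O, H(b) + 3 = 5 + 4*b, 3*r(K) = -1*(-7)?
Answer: 142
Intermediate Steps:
r(K) = 7/3 (r(K) = (-1*(-7))/3 = (⅓)*7 = 7/3)
H(b) = 2 + 4*b (H(b) = -3 + (5 + 4*b) = 2 + 4*b)
w(n, O) = -2 + O
t = -840 (t = 72*(-14 + 7/3) = 72*(-35/3) = -840)
w(H((0 + 2) - 7), -696) - t = (-2 - 696) - 1*(-840) = -698 + 840 = 142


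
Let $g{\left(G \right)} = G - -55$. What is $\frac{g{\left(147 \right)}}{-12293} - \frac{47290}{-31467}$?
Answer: $\frac{574979636}{386823831} \approx 1.4864$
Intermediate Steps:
$g{\left(G \right)} = 55 + G$ ($g{\left(G \right)} = G + 55 = 55 + G$)
$\frac{g{\left(147 \right)}}{-12293} - \frac{47290}{-31467} = \frac{55 + 147}{-12293} - \frac{47290}{-31467} = 202 \left(- \frac{1}{12293}\right) - - \frac{47290}{31467} = - \frac{202}{12293} + \frac{47290}{31467} = \frac{574979636}{386823831}$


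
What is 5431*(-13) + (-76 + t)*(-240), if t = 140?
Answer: -85963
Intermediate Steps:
5431*(-13) + (-76 + t)*(-240) = 5431*(-13) + (-76 + 140)*(-240) = -70603 + 64*(-240) = -70603 - 15360 = -85963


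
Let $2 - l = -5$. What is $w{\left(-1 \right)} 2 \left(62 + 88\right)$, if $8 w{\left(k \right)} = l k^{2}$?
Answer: $\frac{525}{2} \approx 262.5$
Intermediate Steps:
$l = 7$ ($l = 2 - -5 = 2 + 5 = 7$)
$w{\left(k \right)} = \frac{7 k^{2}}{8}$
$w{\left(-1 \right)} 2 \left(62 + 88\right) = \frac{7 \left(-1\right)^{2}}{8} \cdot 2 \left(62 + 88\right) = \frac{7}{8} \cdot 1 \cdot 2 \cdot 150 = \frac{7}{8} \cdot 2 \cdot 150 = \frac{7}{4} \cdot 150 = \frac{525}{2}$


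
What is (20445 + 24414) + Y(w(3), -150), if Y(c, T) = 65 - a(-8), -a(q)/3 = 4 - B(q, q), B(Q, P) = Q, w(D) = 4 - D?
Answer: 44960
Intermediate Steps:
a(q) = -12 + 3*q (a(q) = -3*(4 - q) = -12 + 3*q)
Y(c, T) = 101 (Y(c, T) = 65 - (-12 + 3*(-8)) = 65 - (-12 - 24) = 65 - 1*(-36) = 65 + 36 = 101)
(20445 + 24414) + Y(w(3), -150) = (20445 + 24414) + 101 = 44859 + 101 = 44960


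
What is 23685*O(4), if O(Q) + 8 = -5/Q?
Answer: -876345/4 ≈ -2.1909e+5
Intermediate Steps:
O(Q) = -8 - 5/Q
23685*O(4) = 23685*(-8 - 5/4) = 23685*(-37/4) = -876345/4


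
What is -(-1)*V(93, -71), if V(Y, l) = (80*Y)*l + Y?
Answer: -528147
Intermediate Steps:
V(Y, l) = Y + 80*Y*l (V(Y, l) = 80*Y*l + Y = Y + 80*Y*l)
-(-1)*V(93, -71) = -(-1)*93*(1 + 80*(-71)) = -(-1)*93*(1 - 5680) = -(-1)*93*(-5679) = -(-1)*(-528147) = -1*528147 = -528147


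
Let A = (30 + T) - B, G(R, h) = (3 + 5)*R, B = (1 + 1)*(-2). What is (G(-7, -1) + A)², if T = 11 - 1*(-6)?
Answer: 25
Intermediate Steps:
T = 17 (T = 11 + 6 = 17)
B = -4 (B = 2*(-2) = -4)
G(R, h) = 8*R
A = 51 (A = (30 + 17) - 1*(-4) = 47 + 4 = 51)
(G(-7, -1) + A)² = (8*(-7) + 51)² = (-56 + 51)² = (-5)² = 25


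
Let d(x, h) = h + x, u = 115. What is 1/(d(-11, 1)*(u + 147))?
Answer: -1/2620 ≈ -0.00038168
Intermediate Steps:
1/(d(-11, 1)*(u + 147)) = 1/((1 - 11)*(115 + 147)) = 1/(-10*262) = 1/(-2620) = -1/2620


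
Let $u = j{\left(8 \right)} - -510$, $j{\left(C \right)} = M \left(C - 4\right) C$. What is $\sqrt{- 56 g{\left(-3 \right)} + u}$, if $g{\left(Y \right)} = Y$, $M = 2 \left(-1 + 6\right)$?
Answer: $\sqrt{998} \approx 31.591$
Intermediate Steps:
$M = 10$ ($M = 2 \cdot 5 = 10$)
$j{\left(C \right)} = C \left(-40 + 10 C\right)$ ($j{\left(C \right)} = 10 \left(C - 4\right) C = 10 \left(-4 + C\right) C = \left(-40 + 10 C\right) C = C \left(-40 + 10 C\right)$)
$u = 830$ ($u = 10 \cdot 8 \left(-4 + 8\right) - -510 = 10 \cdot 8 \cdot 4 + 510 = 320 + 510 = 830$)
$\sqrt{- 56 g{\left(-3 \right)} + u} = \sqrt{\left(-56\right) \left(-3\right) + 830} = \sqrt{168 + 830} = \sqrt{998}$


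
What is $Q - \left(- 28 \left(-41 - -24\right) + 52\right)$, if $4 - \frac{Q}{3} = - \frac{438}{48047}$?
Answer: $- \frac{24790938}{48047} \approx -515.97$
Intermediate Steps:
$Q = \frac{577878}{48047}$ ($Q = 12 - 3 \left(- \frac{438}{48047}\right) = 12 - 3 \left(\left(-438\right) \frac{1}{48047}\right) = 12 - - \frac{1314}{48047} = 12 + \frac{1314}{48047} = \frac{577878}{48047} \approx 12.027$)
$Q - \left(- 28 \left(-41 - -24\right) + 52\right) = \frac{577878}{48047} - \left(- 28 \left(-41 - -24\right) + 52\right) = \frac{577878}{48047} - \left(- 28 \left(-41 + 24\right) + 52\right) = \frac{577878}{48047} - \left(\left(-28\right) \left(-17\right) + 52\right) = \frac{577878}{48047} - \left(476 + 52\right) = \frac{577878}{48047} - 528 = - \frac{24790938}{48047}$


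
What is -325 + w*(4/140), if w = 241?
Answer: -11134/35 ≈ -318.11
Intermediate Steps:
-325 + w*(4/140) = -325 + 241*(4/140) = -325 + 241*(4*(1/140)) = -325 + 241*(1/35) = -325 + 241/35 = -11134/35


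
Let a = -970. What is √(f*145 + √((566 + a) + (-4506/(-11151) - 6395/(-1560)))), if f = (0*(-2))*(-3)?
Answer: (-47802338505927080894)^(¼)*√3/32214 ≈ 3.1613 + 3.1613*I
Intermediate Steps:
f = 0 (f = 0*(-3) = 0)
√(f*145 + √((566 + a) + (-4506/(-11151) - 6395/(-1560)))) = √(0*145 + √((566 - 970) + (-4506/(-11151) - 6395/(-1560)))) = √(0 + √(-404 + (-4506*(-1/11151) - 6395*(-1/1560)))) = √(0 + √(-404 + (1502/3717 + 1279/312))) = √(0 + √(-404 + 1740889/386568)) = √(0 + √(-154432583/386568)) = √(0 + I*√1658297076254/64428) = √(I*√1658297076254/64428) = √3*5369^(¾)*308865166^(¼)*√I/32214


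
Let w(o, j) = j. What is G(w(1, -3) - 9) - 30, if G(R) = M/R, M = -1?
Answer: -359/12 ≈ -29.917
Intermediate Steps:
G(R) = -1/R
G(w(1, -3) - 9) - 30 = -1/(-3 - 9) - 30 = -1/(-12) - 30 = -1*(-1/12) - 30 = 1/12 - 30 = -359/12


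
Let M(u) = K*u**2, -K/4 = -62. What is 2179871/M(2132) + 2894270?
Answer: 3262609713658911/1127265152 ≈ 2.8943e+6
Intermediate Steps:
K = 248 (K = -4*(-62) = 248)
M(u) = 248*u**2
2179871/M(2132) + 2894270 = 2179871/((248*2132**2)) + 2894270 = 2179871/((248*4545424)) + 2894270 = 2179871/1127265152 + 2894270 = 3262609713658911/1127265152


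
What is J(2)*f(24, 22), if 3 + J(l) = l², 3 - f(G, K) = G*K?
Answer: -525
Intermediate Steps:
f(G, K) = 3 - G*K
J(l) = -3 + l²
J(2)*f(24, 22) = (-3 + 2²)*(3 - 1*24*22) = (-3 + 4)*(3 - 528) = 1*(-525) = -525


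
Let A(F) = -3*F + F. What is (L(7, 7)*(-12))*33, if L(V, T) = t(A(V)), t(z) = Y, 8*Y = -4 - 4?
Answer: 396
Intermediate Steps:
A(F) = -2*F
Y = -1 (Y = (-4 - 4)/8 = (⅛)*(-8) = -1)
t(z) = -1
L(V, T) = -1
(L(7, 7)*(-12))*33 = -1*(-12)*33 = 12*33 = 396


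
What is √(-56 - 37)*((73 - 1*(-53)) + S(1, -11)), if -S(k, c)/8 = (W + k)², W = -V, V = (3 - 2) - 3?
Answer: 54*I*√93 ≈ 520.76*I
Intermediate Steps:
V = -2 (V = 1 - 3 = -2)
W = 2 (W = -1*(-2) = 2)
S(k, c) = -8*(2 + k)²
√(-56 - 37)*((73 - 1*(-53)) + S(1, -11)) = √(-56 - 37)*((73 - 1*(-53)) - 8*(2 + 1)²) = √(-93)*((73 + 53) - 8*3²) = (I*√93)*(126 - 8*9) = (I*√93)*(126 - 72) = (I*√93)*54 = 54*I*√93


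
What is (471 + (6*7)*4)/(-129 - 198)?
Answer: -213/109 ≈ -1.9541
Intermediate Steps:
(471 + (6*7)*4)/(-129 - 198) = (471 + 42*4)/(-327) = (471 + 168)*(-1/327) = 639*(-1/327) = -213/109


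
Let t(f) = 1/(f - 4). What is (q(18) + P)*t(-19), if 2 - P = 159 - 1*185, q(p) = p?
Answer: -2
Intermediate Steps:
t(f) = 1/(-4 + f)
P = 28 (P = 2 - (159 - 1*185) = 2 - (159 - 185) = 2 - 1*(-26) = 2 + 26 = 28)
(q(18) + P)*t(-19) = (18 + 28)/(-4 - 19) = 46/(-23) = 46*(-1/23) = -2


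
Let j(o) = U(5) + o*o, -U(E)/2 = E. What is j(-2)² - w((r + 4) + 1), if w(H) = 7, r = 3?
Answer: 29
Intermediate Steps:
U(E) = -2*E
j(o) = -10 + o² (j(o) = -2*5 + o*o = -10 + o²)
j(-2)² - w((r + 4) + 1) = (-10 + (-2)²)² - 1*7 = (-10 + 4)² - 7 = (-6)² - 7 = 36 - 7 = 29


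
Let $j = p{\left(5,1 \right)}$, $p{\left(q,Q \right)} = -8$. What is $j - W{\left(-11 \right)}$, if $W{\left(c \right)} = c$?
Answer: $3$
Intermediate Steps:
$j = -8$
$j - W{\left(-11 \right)} = -8 - -11 = -8 + 11 = 3$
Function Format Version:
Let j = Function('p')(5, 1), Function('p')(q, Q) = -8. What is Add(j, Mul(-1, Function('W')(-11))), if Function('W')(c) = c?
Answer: 3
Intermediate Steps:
j = -8
Add(j, Mul(-1, Function('W')(-11))) = Add(-8, Mul(-1, -11)) = Add(-8, 11) = 3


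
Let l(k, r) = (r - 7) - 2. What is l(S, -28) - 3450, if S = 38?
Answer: -3487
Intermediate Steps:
l(k, r) = -9 + r (l(k, r) = (-7 + r) - 2 = -9 + r)
l(S, -28) - 3450 = (-9 - 28) - 3450 = -37 - 3450 = -3487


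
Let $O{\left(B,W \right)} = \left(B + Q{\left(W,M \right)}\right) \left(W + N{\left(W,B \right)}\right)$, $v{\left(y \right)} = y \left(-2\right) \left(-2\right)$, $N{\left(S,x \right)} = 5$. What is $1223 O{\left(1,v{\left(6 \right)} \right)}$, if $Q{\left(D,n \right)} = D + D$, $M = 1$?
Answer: $1737883$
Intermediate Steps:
$Q{\left(D,n \right)} = 2 D$
$v{\left(y \right)} = 4 y$ ($v{\left(y \right)} = - 2 y \left(-2\right) = 4 y$)
$O{\left(B,W \right)} = \left(5 + W\right) \left(B + 2 W\right)$ ($O{\left(B,W \right)} = \left(B + 2 W\right) \left(W + 5\right) = \left(B + 2 W\right) \left(5 + W\right) = \left(5 + W\right) \left(B + 2 W\right)$)
$1223 O{\left(1,v{\left(6 \right)} \right)} = 1223 \left(2 \left(4 \cdot 6\right)^{2} + 5 \cdot 1 + 10 \cdot 4 \cdot 6 + 1 \cdot 4 \cdot 6\right) = 1223 \left(2 \cdot 24^{2} + 5 + 10 \cdot 24 + 1 \cdot 24\right) = 1223 \left(2 \cdot 576 + 5 + 240 + 24\right) = 1223 \left(1152 + 5 + 240 + 24\right) = 1223 \cdot 1421 = 1737883$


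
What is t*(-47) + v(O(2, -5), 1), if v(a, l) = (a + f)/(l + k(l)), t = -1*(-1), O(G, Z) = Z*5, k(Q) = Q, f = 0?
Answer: -119/2 ≈ -59.500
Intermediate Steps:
O(G, Z) = 5*Z
t = 1
v(a, l) = a/(2*l) (v(a, l) = (a + 0)/(l + l) = a/((2*l)) = a*(1/(2*l)) = a/(2*l))
t*(-47) + v(O(2, -5), 1) = 1*(-47) + (½)*(5*(-5))/1 = -47 + (½)*(-25)*1 = -47 - 25/2 = -119/2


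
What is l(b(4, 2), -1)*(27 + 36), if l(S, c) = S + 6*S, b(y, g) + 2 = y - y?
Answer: -882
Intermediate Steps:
b(y, g) = -2 (b(y, g) = -2 + (y - y) = -2 + 0 = -2)
l(S, c) = 7*S
l(b(4, 2), -1)*(27 + 36) = (7*(-2))*(27 + 36) = -14*63 = -882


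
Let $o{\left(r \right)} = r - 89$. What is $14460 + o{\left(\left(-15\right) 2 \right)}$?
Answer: $14341$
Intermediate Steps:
$o{\left(r \right)} = -89 + r$ ($o{\left(r \right)} = r - 89 = -89 + r$)
$14460 + o{\left(\left(-15\right) 2 \right)} = 14460 - 119 = 14341$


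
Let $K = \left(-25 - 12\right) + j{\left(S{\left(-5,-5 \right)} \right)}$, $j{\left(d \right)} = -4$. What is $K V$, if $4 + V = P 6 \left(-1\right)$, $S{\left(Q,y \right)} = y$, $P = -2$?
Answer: $-328$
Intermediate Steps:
$K = -41$ ($K = \left(-25 - 12\right) - 4 = -37 - 4 = -41$)
$V = 8$ ($V = -4 + \left(-2\right) 6 \left(-1\right) = -4 - -12 = -4 + 12 = 8$)
$K V = \left(-41\right) 8 = -328$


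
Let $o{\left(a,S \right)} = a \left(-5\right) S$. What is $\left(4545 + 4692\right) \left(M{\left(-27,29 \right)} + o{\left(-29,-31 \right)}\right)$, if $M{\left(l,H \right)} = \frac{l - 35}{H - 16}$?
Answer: $- \frac{540336789}{13} \approx -4.1564 \cdot 10^{7}$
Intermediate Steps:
$M{\left(l,H \right)} = \frac{-35 + l}{-16 + H}$
$o{\left(a,S \right)} = - 5 S a$ ($o{\left(a,S \right)} = - 5 a S = - 5 S a$)
$\left(4545 + 4692\right) \left(M{\left(-27,29 \right)} + o{\left(-29,-31 \right)}\right) = \left(4545 + 4692\right) \left(\frac{-35 - 27}{-16 + 29} - \left(-155\right) \left(-29\right)\right) = 9237 \left(\frac{1}{13} \left(-62\right) - 4495\right) = 9237 \left(- \frac{62}{13} - 4495\right) = 9237 \left(- \frac{58497}{13}\right) = - \frac{540336789}{13}$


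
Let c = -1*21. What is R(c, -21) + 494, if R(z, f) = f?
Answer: 473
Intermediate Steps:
c = -21
R(c, -21) + 494 = -21 + 494 = 473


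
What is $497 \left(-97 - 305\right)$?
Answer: $-199794$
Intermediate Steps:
$497 \left(-97 - 305\right) = 497 \left(-402\right) = -199794$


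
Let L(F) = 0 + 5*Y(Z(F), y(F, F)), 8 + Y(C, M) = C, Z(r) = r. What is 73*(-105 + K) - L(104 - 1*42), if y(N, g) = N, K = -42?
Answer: -11001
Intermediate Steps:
Y(C, M) = -8 + C
L(F) = -40 + 5*F (L(F) = 0 + 5*(-8 + F) = 0 + (-40 + 5*F) = -40 + 5*F)
73*(-105 + K) - L(104 - 1*42) = 73*(-105 - 42) - (-40 + 5*(104 - 1*42)) = 73*(-147) - (-40 + 5*(104 - 42)) = -10731 - (-40 + 5*62) = -10731 - (-40 + 310) = -10731 - 1*270 = -10731 - 270 = -11001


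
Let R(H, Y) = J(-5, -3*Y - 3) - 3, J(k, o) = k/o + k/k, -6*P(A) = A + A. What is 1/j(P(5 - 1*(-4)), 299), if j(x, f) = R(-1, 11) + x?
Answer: -36/175 ≈ -0.20571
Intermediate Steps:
P(A) = -A/3 (P(A) = -(A + A)/6 = -A/3)
J(k, o) = 1 + k/o (J(k, o) = k/o + 1 = 1 + k/o)
R(H, Y) = -3 + (-8 - 3*Y)/(-3 - 3*Y) (R(H, Y) = (-5 + (-3*Y - 3))/(-3*Y - 3) - 3 = (-5 + (-3 - 3*Y))/(-3 - 3*Y) - 3 = (-8 - 3*Y)/(-3 - 3*Y) - 3 = -3 + (-8 - 3*Y)/(-3 - 3*Y))
j(x, f) = -67/36 + x (j(x, f) = (-1 - 6*11)/(3*(1 + 11)) + x = (1/3)*(-1 - 66)/12 + x = (1/3)*(1/12)*(-67) + x = -67/36 + x)
1/j(P(5 - 1*(-4)), 299) = 1/(-67/36 - (5 - 1*(-4))/3) = 1/(-67/36 - (5 + 4)/3) = 1/(-67/36 - 1/3*9) = 1/(-67/36 - 3) = 1/(-175/36) = -36/175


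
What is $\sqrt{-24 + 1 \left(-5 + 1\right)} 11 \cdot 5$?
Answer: $110 i \sqrt{7} \approx 291.03 i$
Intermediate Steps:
$\sqrt{-24 + 1 \left(-5 + 1\right)} 11 \cdot 5 = \sqrt{-24 + 1 \left(-4\right)} 55 = \sqrt{-24 - 4} \cdot 55 = \sqrt{-28} \cdot 55 = 2 i \sqrt{7} \cdot 55 = 110 i \sqrt{7}$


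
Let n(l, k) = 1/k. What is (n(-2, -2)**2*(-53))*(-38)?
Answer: 1007/2 ≈ 503.50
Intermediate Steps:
(n(-2, -2)**2*(-53))*(-38) = ((1/(-2))**2*(-53))*(-38) = ((-1/2)**2*(-53))*(-38) = ((1/4)*(-53))*(-38) = -53/4*(-38) = 1007/2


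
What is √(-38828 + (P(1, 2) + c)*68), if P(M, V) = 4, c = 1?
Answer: 2*I*√9622 ≈ 196.18*I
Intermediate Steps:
√(-38828 + (P(1, 2) + c)*68) = √(-38828 + (4 + 1)*68) = √(-38828 + 5*68) = √(-38828 + 340) = √(-38488) = 2*I*√9622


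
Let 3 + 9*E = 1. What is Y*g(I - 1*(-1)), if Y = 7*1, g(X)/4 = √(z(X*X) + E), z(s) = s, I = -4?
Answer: 28*√79/3 ≈ 82.957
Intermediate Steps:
E = -2/9 (E = -⅓ + (⅑)*1 = -⅓ + ⅑ = -2/9 ≈ -0.22222)
g(X) = 4*√(-2/9 + X²) (g(X) = 4*√(X*X - 2/9) = 4*√(X² - 2/9) = 4*√(-2/9 + X²))
Y = 7
Y*g(I - 1*(-1)) = 7*(4*√(-2 + 9*(-4 - 1*(-1))²)/3) = 7*(4*√(-2 + 9*(-4 + 1)²)/3) = 7*(4*√(-2 + 9*(-3)²)/3) = 7*(4*√(-2 + 9*9)/3) = 7*(4*√(-2 + 81)/3) = 7*(4*√79/3) = 28*√79/3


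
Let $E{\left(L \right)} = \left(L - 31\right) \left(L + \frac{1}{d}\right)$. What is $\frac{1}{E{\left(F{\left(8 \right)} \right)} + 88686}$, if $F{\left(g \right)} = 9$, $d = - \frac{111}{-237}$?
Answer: $\frac{37}{3272318} \approx 1.1307 \cdot 10^{-5}$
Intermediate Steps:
$d = \frac{37}{79}$ ($d = \left(-111\right) \left(- \frac{1}{237}\right) = \frac{37}{79} \approx 0.46835$)
$E{\left(L \right)} = \left(-31 + L\right) \left(\frac{79}{37} + L\right)$ ($E{\left(L \right)} = \left(L - 31\right) \left(L + \frac{1}{\frac{37}{79}}\right) = \left(-31 + L\right) \left(L + \frac{79}{37}\right) = \left(-31 + L\right) \left(\frac{79}{37} + L\right)$)
$\frac{1}{E{\left(F{\left(8 \right)} \right)} + 88686} = \frac{1}{\left(- \frac{2449}{37} + 9^{2} - \frac{9612}{37}\right) + 88686} = \frac{1}{\left(- \frac{2449}{37} + 81 - \frac{9612}{37}\right) + 88686} = \frac{1}{- \frac{9064}{37} + 88686} = \frac{1}{\frac{3272318}{37}} = \frac{37}{3272318}$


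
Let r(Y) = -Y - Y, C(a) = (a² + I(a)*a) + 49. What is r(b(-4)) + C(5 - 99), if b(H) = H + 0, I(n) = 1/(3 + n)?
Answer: 809357/91 ≈ 8894.0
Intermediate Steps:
b(H) = H
C(a) = 49 + a² + a/(3 + a) (C(a) = (a² + a/(3 + a)) + 49 = 49 + a² + a/(3 + a))
r(Y) = -2*Y
r(b(-4)) + C(5 - 99) = -2*(-4) + ((5 - 99) + (3 + (5 - 99))*(49 + (5 - 99)²))/(3 + (5 - 99)) = 8 + (-94 + (3 - 94)*(49 + (-94)²))/(3 - 94) = 8 + (-94 - 91*(49 + 8836))/(-91) = 8 - (-94 - 91*8885)/91 = 8 - (-94 - 808535)/91 = 8 - 1/91*(-808629) = 8 + 808629/91 = 809357/91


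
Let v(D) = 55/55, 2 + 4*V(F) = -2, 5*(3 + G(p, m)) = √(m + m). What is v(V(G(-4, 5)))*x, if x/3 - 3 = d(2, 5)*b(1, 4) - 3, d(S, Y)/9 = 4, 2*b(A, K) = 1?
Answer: 54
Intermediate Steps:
b(A, K) = ½ (b(A, K) = (½)*1 = ½)
d(S, Y) = 36 (d(S, Y) = 9*4 = 36)
G(p, m) = -3 + √2*√m/5 (G(p, m) = -3 + √(m + m)/5 = -3 + √(2*m)/5 = -3 + (√2*√m)/5 = -3 + √2*√m/5)
V(F) = -1 (V(F) = -½ + (¼)*(-2) = -½ - ½ = -1)
v(D) = 1 (v(D) = 55*(1/55) = 1)
x = 54 (x = 9 + 3*(36*(½) - 3) = 9 + 3*(18 - 3) = 9 + 3*15 = 9 + 45 = 54)
v(V(G(-4, 5)))*x = 1*54 = 54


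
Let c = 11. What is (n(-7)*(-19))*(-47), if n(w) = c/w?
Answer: -9823/7 ≈ -1403.3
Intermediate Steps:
n(w) = 11/w
(n(-7)*(-19))*(-47) = ((11/(-7))*(-19))*(-47) = ((11*(-1/7))*(-19))*(-47) = -11/7*(-19)*(-47) = (209/7)*(-47) = -9823/7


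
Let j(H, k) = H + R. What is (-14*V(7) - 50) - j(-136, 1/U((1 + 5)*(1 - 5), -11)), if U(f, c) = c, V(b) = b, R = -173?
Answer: 161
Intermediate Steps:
j(H, k) = -173 + H (j(H, k) = H - 173 = -173 + H)
(-14*V(7) - 50) - j(-136, 1/U((1 + 5)*(1 - 5), -11)) = (-14*7 - 50) - (-173 - 136) = (-98 - 50) - 1*(-309) = -148 + 309 = 161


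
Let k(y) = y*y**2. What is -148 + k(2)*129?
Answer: 884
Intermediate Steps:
k(y) = y**3
-148 + k(2)*129 = -148 + 2**3*129 = -148 + 8*129 = -148 + 1032 = 884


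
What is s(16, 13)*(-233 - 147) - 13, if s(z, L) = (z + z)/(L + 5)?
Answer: -6197/9 ≈ -688.56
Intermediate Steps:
s(z, L) = 2*z/(5 + L) (s(z, L) = (2*z)/(5 + L) = 2*z/(5 + L))
s(16, 13)*(-233 - 147) - 13 = (2*16/(5 + 13))*(-233 - 147) - 13 = (2*16/18)*(-380) - 13 = (2*16*(1/18))*(-380) - 13 = (16/9)*(-380) - 13 = -6080/9 - 13 = -6197/9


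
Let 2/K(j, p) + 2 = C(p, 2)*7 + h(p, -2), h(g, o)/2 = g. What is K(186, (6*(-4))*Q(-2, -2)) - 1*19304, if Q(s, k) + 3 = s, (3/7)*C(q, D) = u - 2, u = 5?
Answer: -5540246/287 ≈ -19304.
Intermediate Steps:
C(q, D) = 7 (C(q, D) = 7*(5 - 2)/3 = (7/3)*3 = 7)
h(g, o) = 2*g
Q(s, k) = -3 + s
K(j, p) = 2/(47 + 2*p) (K(j, p) = 2/(-2 + (7*7 + 2*p)) = 2/(-2 + (49 + 2*p)) = 2/(47 + 2*p))
K(186, (6*(-4))*Q(-2, -2)) - 1*19304 = 2/(47 + 2*((6*(-4))*(-3 - 2))) - 1*19304 = 2/(47 + 2*(-24*(-5))) - 19304 = 2/(47 + 2*120) - 19304 = 2/(47 + 240) - 19304 = 2/287 - 19304 = -5540246/287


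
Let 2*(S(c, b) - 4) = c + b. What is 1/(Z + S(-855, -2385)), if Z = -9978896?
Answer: -1/9980512 ≈ -1.0020e-7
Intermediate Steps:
S(c, b) = 4 + b/2 + c/2 (S(c, b) = 4 + (c + b)/2 = 4 + (b + c)/2 = 4 + (b/2 + c/2) = 4 + b/2 + c/2)
1/(Z + S(-855, -2385)) = 1/(-9978896 + (4 + (1/2)*(-2385) + (1/2)*(-855))) = 1/(-9978896 + (4 - 2385/2 - 855/2)) = 1/(-9978896 - 1616) = 1/(-9980512) = -1/9980512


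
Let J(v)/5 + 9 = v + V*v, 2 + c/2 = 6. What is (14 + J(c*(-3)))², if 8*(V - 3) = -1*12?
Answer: 109561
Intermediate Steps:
V = 3/2 (V = 3 + (-1*12)/8 = 3 + (⅛)*(-12) = 3 - 3/2 = 3/2 ≈ 1.5000)
c = 8 (c = -4 + 2*6 = -4 + 12 = 8)
J(v) = -45 + 25*v/2 (J(v) = -45 + 5*(v + 3*v/2) = -45 + 5*(5*v/2) = -45 + 25*v/2)
(14 + J(c*(-3)))² = (14 + (-45 + 25*(8*(-3))/2))² = (14 + (-45 + (25/2)*(-24)))² = (14 + (-45 - 300))² = (14 - 345)² = (-331)² = 109561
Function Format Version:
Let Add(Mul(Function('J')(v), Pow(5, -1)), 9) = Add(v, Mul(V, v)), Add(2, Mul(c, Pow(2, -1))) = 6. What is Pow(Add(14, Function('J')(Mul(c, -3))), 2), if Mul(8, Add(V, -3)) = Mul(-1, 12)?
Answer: 109561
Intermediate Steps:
V = Rational(3, 2) (V = Add(3, Mul(Rational(1, 8), Mul(-1, 12))) = Add(3, Mul(Rational(1, 8), -12)) = Add(3, Rational(-3, 2)) = Rational(3, 2) ≈ 1.5000)
c = 8 (c = Add(-4, Mul(2, 6)) = Add(-4, 12) = 8)
Function('J')(v) = Add(-45, Mul(Rational(25, 2), v)) (Function('J')(v) = Add(-45, Mul(5, Add(v, Mul(Rational(3, 2), v)))) = Add(-45, Mul(5, Mul(Rational(5, 2), v))) = Add(-45, Mul(Rational(25, 2), v)))
Pow(Add(14, Function('J')(Mul(c, -3))), 2) = Pow(Add(14, Add(-45, Mul(Rational(25, 2), Mul(8, -3)))), 2) = Pow(Add(14, Add(-45, Mul(Rational(25, 2), -24))), 2) = Pow(Add(14, Add(-45, -300)), 2) = Pow(Add(14, -345), 2) = Pow(-331, 2) = 109561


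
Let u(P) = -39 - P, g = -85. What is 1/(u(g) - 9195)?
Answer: -1/9149 ≈ -0.00010930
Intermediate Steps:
1/(u(g) - 9195) = 1/((-39 - 1*(-85)) - 9195) = 1/((-39 + 85) - 9195) = 1/(46 - 9195) = 1/(-9149) = -1/9149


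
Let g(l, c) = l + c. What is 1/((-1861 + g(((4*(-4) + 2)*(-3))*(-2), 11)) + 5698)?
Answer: 1/3764 ≈ 0.00026567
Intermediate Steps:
g(l, c) = c + l
1/((-1861 + g(((4*(-4) + 2)*(-3))*(-2), 11)) + 5698) = 1/((-1861 + (11 + ((4*(-4) + 2)*(-3))*(-2))) + 5698) = 1/((-1861 + (11 + ((-16 + 2)*(-3))*(-2))) + 5698) = 1/((-1861 + (11 - 14*(-3)*(-2))) + 5698) = 1/((-1861 + (11 + 42*(-2))) + 5698) = 1/((-1861 + (11 - 84)) + 5698) = 1/((-1861 - 73) + 5698) = 1/(-1934 + 5698) = 1/3764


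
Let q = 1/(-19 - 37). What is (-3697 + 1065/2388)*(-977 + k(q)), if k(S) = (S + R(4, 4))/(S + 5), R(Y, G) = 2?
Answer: 22270476214/6169 ≈ 3.6101e+6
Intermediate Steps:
q = -1/56 (q = 1/(-56) = -1/56 ≈ -0.017857)
k(S) = (2 + S)/(5 + S) (k(S) = (S + 2)/(S + 5) = (2 + S)/(5 + S))
(-3697 + 1065/2388)*(-977 + k(q)) = (-3697 + 1065/2388)*(-977 + (2 - 1/56)/(5 - 1/56)) = (-3697 + 1065*(1/2388))*(-977 + (111/56)/(279/56)) = (-3697 + 355/796)*(-977 + (56/279)*(111/56)) = -2942457*(-977 + 37/93)/796 = -2942457/796*(-90824/93) = 22270476214/6169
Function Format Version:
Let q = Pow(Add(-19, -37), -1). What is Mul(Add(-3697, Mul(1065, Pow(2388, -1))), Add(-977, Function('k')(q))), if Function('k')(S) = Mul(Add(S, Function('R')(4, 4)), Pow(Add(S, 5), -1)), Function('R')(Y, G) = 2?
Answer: Rational(22270476214, 6169) ≈ 3.6101e+6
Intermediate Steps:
q = Rational(-1, 56) (q = Pow(-56, -1) = Rational(-1, 56) ≈ -0.017857)
Function('k')(S) = Mul(Pow(Add(5, S), -1), Add(2, S)) (Function('k')(S) = Mul(Add(S, 2), Pow(Add(S, 5), -1)) = Mul(Add(2, S), Pow(Add(5, S), -1)) = Mul(Pow(Add(5, S), -1), Add(2, S)))
Mul(Add(-3697, Mul(1065, Pow(2388, -1))), Add(-977, Function('k')(q))) = Mul(Add(-3697, Mul(1065, Pow(2388, -1))), Add(-977, Mul(Pow(Add(5, Rational(-1, 56)), -1), Add(2, Rational(-1, 56))))) = Mul(Add(-3697, Mul(1065, Rational(1, 2388))), Add(-977, Mul(Pow(Rational(279, 56), -1), Rational(111, 56)))) = Mul(Add(-3697, Rational(355, 796)), Add(-977, Mul(Rational(56, 279), Rational(111, 56)))) = Mul(Rational(-2942457, 796), Add(-977, Rational(37, 93))) = Mul(Rational(-2942457, 796), Rational(-90824, 93)) = Rational(22270476214, 6169)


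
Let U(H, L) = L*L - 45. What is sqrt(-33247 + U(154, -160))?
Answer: 2*I*sqrt(1923) ≈ 87.704*I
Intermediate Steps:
U(H, L) = -45 + L**2 (U(H, L) = L**2 - 45 = -45 + L**2)
sqrt(-33247 + U(154, -160)) = sqrt(-33247 + (-45 + (-160)**2)) = sqrt(-33247 + (-45 + 25600)) = sqrt(-33247 + 25555) = sqrt(-7692) = 2*I*sqrt(1923)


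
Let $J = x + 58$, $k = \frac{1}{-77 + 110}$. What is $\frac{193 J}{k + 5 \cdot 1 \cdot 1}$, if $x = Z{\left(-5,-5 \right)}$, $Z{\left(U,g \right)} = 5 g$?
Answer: $\frac{210177}{166} \approx 1266.1$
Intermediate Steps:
$x = -25$ ($x = 5 \left(-5\right) = -25$)
$k = \frac{1}{33} \approx 0.030303$
$J = 33$ ($J = -25 + 58 = 33$)
$\frac{193 J}{k + 5 \cdot 1 \cdot 1} = \frac{193 \cdot 33}{\frac{1}{33} + 5 \cdot 1 \cdot 1} = \frac{6369}{\frac{1}{33} + 5 \cdot 1} = \frac{6369}{\frac{1}{33} + 5} = \frac{6369}{\frac{166}{33}} = 6369 \cdot \frac{33}{166} = \frac{210177}{166}$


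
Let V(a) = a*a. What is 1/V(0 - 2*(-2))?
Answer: 1/16 ≈ 0.062500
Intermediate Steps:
V(a) = a²
1/V(0 - 2*(-2)) = 1/((0 - 2*(-2))²) = 1/((0 + 4)²) = 1/(4²) = 1/16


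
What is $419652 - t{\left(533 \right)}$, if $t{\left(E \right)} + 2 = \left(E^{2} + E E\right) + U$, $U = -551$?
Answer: $-147973$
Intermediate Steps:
$t{\left(E \right)} = -553 + 2 E^{2}$ ($t{\left(E \right)} = -2 - \left(551 - E^{2} - E E\right) = -2 + \left(\left(E^{2} + E^{2}\right) - 551\right) = -2 + \left(2 E^{2} - 551\right) = -2 + \left(-551 + 2 E^{2}\right) = -553 + 2 E^{2}$)
$419652 - t{\left(533 \right)} = 419652 - \left(-553 + 2 \cdot 533^{2}\right) = 419652 - \left(-553 + 2 \cdot 284089\right) = 419652 - \left(-553 + 568178\right) = 419652 - 567625 = -147973$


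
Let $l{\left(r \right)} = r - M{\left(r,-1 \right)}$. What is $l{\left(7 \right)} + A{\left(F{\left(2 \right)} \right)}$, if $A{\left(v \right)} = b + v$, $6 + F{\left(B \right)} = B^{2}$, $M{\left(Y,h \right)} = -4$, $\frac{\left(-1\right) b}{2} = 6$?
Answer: $-3$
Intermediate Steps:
$b = -12$ ($b = \left(-2\right) 6 = -12$)
$l{\left(r \right)} = 4 + r$ ($l{\left(r \right)} = r - -4 = r + 4 = 4 + r$)
$F{\left(B \right)} = -6 + B^{2}$
$A{\left(v \right)} = -12 + v$
$l{\left(7 \right)} + A{\left(F{\left(2 \right)} \right)} = \left(4 + 7\right) - \left(18 - 4\right) = 11 + \left(-12 + \left(-6 + 4\right)\right) = 11 - 14 = -3$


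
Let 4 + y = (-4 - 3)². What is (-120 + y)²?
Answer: 5625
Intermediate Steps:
y = 45 (y = -4 + (-4 - 3)² = -4 + (-7)² = -4 + 49 = 45)
(-120 + y)² = (-120 + 45)² = (-75)² = 5625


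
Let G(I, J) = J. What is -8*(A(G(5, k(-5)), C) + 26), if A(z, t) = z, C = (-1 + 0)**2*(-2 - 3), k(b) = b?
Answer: -168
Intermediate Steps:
C = -5 (C = (-1)**2*(-5) = 1*(-5) = -5)
-8*(A(G(5, k(-5)), C) + 26) = -8*(-5 + 26) = -8*21 = -168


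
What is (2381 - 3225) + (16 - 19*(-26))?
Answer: -334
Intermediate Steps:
(2381 - 3225) + (16 - 19*(-26)) = -844 + (16 + 494) = -844 + 510 = -334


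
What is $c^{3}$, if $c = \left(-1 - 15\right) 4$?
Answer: $-262144$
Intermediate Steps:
$c = -64$ ($c = \left(-1 - 15\right) 4 = \left(-16\right) 4 = -64$)
$c^{3} = \left(-64\right)^{3} = -262144$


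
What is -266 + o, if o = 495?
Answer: 229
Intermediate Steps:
-266 + o = -266 + 495 = 229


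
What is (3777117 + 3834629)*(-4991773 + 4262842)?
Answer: -5548437623526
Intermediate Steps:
(3777117 + 3834629)*(-4991773 + 4262842) = 7611746*(-728931) = -5548437623526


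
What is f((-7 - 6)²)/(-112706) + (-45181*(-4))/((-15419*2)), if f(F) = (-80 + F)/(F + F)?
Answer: -3442308147627/587381069132 ≈ -5.8604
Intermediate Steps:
f(F) = (-80 + F)/(2*F) (f(F) = (-80 + F)/((2*F)) = (-80 + F)*(1/(2*F)) = (-80 + F)/(2*F))
f((-7 - 6)²)/(-112706) + (-45181*(-4))/((-15419*2)) = ((-80 + (-7 - 6)²)/(2*((-7 - 6)²)))/(-112706) + (-45181*(-4))/((-15419*2)) = ((-80 + (-13)²)/(2*((-13)²)))*(-1/112706) + 180724/(-30838) = ((½)*(-80 + 169)/169)*(-1/112706) + 180724*(-1/30838) = ((½)*(1/169)*89)*(-1/112706) - 90362/15419 = (89/338)*(-1/112706) - 90362/15419 = -89/38094628 - 90362/15419 = -3442308147627/587381069132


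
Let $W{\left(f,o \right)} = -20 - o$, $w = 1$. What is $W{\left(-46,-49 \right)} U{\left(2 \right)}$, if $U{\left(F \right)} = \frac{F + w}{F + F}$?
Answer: $\frac{87}{4} \approx 21.75$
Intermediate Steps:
$U{\left(F \right)} = \frac{1 + F}{2 F}$ ($U{\left(F \right)} = \frac{F + 1}{F + F} = \frac{1 + F}{2 F}$)
$W{\left(-46,-49 \right)} U{\left(2 \right)} = \left(-20 - -49\right) \frac{1 + 2}{2 \cdot 2} = \left(-20 + 49\right) \frac{1}{2} \cdot \frac{1}{2} \cdot 3 = 29 \cdot \frac{3}{4} = \frac{87}{4}$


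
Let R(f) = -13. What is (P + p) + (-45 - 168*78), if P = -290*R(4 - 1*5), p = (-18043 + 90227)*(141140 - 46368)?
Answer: 6841012669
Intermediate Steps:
p = 6841022048 (p = 72184*94772 = 6841022048)
P = 3770 (P = -290*(-13) = 3770)
(P + p) + (-45 - 168*78) = (3770 + 6841022048) + (-45 - 168*78) = 6841025818 + (-45 - 13104) = 6841025818 - 13149 = 6841012669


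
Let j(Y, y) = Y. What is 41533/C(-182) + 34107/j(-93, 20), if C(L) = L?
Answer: -3356681/5642 ≈ -594.95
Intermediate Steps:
41533/C(-182) + 34107/j(-93, 20) = 41533/(-182) + 34107/(-93) = 41533*(-1/182) + 34107*(-1/93) = -41533/182 - 11369/31 = -3356681/5642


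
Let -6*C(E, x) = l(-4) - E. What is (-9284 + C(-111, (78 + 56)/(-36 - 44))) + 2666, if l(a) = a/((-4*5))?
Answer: -99548/15 ≈ -6636.5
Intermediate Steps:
l(a) = -a/20 (l(a) = a/(-20) = a*(-1/20) = -a/20)
C(E, x) = -1/30 + E/6 (C(E, x) = -(-1/20*(-4) - E)/6 = -(⅕ - E)/6 = -1/30 + E/6)
(-9284 + C(-111, (78 + 56)/(-36 - 44))) + 2666 = (-9284 + (-1/30 + (⅙)*(-111))) + 2666 = (-9284 + (-1/30 - 37/2)) + 2666 = (-9284 - 278/15) + 2666 = -139538/15 + 2666 = -99548/15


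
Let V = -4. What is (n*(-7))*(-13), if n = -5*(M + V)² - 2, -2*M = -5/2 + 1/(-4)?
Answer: -212303/64 ≈ -3317.2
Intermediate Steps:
M = 11/8 (M = -(-5/2 + 1/(-4))/2 = -(-5*½ + 1*(-¼))/2 = -(-5/2 - ¼)/2 = -½*(-11/4) = 11/8 ≈ 1.3750)
n = -2333/64 (n = -5*(11/8 - 4)² - 2 = -5*(-21/8)² - 2 = -5*441/64 - 2 = -2205/64 - 2 = -2333/64 ≈ -36.453)
(n*(-7))*(-13) = -2333/64*(-7)*(-13) = (16331/64)*(-13) = -212303/64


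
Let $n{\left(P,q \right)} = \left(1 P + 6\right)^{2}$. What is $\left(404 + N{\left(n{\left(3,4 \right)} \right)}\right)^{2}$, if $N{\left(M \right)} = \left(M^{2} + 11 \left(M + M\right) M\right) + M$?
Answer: $22918326544$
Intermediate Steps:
$n{\left(P,q \right)} = \left(6 + P\right)^{2}$ ($n{\left(P,q \right)} = \left(P + 6\right)^{2} = \left(6 + P\right)^{2}$)
$N{\left(M \right)} = M + 23 M^{2}$ ($N{\left(M \right)} = \left(M^{2} + 11 \cdot 2 M M\right) + M = \left(M^{2} + 22 M M\right) + M = \left(M^{2} + 22 M^{2}\right) + M = 23 M^{2} + M = M + 23 M^{2}$)
$\left(404 + N{\left(n{\left(3,4 \right)} \right)}\right)^{2} = \left(404 + \left(6 + 3\right)^{2} \left(1 + 23 \left(6 + 3\right)^{2}\right)\right)^{2} = \left(404 + 9^{2} \left(1 + 23 \cdot 9^{2}\right)\right)^{2} = \left(404 + 81 \left(1 + 23 \cdot 81\right)\right)^{2} = \left(404 + 81 \left(1 + 1863\right)\right)^{2} = \left(404 + 81 \cdot 1864\right)^{2} = \left(404 + 150984\right)^{2} = 151388^{2} = 22918326544$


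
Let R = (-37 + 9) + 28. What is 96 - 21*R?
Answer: 96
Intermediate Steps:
R = 0 (R = -28 + 28 = 0)
96 - 21*R = 96 - 21*0 = 96 + 0 = 96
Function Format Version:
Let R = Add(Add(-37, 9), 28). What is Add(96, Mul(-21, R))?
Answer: 96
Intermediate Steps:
R = 0 (R = Add(-28, 28) = 0)
Add(96, Mul(-21, R)) = Add(96, Mul(-21, 0)) = Add(96, 0) = 96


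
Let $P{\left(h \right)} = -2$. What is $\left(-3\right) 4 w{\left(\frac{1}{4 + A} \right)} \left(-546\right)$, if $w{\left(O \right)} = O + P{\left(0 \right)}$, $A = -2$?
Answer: $-9828$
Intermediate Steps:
$w{\left(O \right)} = -2 + O$ ($w{\left(O \right)} = O - 2 = -2 + O$)
$\left(-3\right) 4 w{\left(\frac{1}{4 + A} \right)} \left(-546\right) = \left(-3\right) 4 \left(-2 + \frac{1}{4 - 2}\right) \left(-546\right) = - 12 \left(-2 + \frac{1}{2}\right) \left(-546\right) = \left(-12\right) \left(- \frac{3}{2}\right) \left(-546\right) = 18 \left(-546\right) = -9828$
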